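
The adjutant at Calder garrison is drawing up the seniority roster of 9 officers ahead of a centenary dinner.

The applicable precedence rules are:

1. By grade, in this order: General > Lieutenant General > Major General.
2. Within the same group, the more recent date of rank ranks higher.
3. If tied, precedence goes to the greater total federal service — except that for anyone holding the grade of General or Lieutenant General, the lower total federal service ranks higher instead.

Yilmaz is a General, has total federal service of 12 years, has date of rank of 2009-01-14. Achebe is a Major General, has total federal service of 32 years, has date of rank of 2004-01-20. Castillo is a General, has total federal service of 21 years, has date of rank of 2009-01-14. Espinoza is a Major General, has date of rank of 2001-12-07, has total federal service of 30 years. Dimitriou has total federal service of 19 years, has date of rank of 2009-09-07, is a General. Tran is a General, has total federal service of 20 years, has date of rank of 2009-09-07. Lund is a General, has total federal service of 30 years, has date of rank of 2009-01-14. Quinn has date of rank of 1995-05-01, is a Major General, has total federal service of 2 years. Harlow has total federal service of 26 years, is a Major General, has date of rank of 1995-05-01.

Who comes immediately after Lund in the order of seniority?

Achebe

By grade: Dimitriou, Tran, Yilmaz, Castillo and Lund (General); then Achebe, Espinoza, Harlow and Quinn (Major General).
Among Dimitriou, Tran, Yilmaz, Castillo and Lund, by date of rank (later first): Dimitriou and Tran (2009-09-07) before Yilmaz, Castillo and Lund (2009-01-14).
Among Dimitriou and Tran, by total federal service (lower first) (reversed rule for this group): Dimitriou (19 years) before Tran (20 years).
Among Yilmaz, Castillo and Lund, by total federal service (lower first) (reversed rule for this group): Yilmaz (12 years) before Castillo (21 years) before Lund (30 years).
Among Achebe, Espinoza, Harlow and Quinn, by date of rank (later first): Achebe (2004-01-20) before Espinoza (2001-12-07) before Harlow and Quinn (1995-05-01).
Among Harlow and Quinn, by total federal service (higher first): Harlow (26 years) before Quinn (2 years).
Order: Dimitriou, Tran, Yilmaz, Castillo, Lund, Achebe, Espinoza, Harlow, Quinn.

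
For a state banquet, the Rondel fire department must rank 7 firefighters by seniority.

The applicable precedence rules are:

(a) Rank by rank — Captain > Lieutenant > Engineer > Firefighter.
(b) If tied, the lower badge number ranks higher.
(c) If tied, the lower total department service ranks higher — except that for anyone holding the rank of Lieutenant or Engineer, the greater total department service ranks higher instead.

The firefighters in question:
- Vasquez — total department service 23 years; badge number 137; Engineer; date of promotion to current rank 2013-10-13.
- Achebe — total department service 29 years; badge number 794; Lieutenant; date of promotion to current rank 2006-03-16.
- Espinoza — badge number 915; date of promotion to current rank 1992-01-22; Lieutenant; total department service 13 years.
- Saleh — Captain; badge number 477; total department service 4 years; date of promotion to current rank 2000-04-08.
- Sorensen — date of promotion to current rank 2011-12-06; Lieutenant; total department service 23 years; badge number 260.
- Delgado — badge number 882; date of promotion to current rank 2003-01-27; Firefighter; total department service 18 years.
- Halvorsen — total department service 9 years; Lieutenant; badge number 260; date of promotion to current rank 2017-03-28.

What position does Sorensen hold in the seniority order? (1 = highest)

2

By rank: Saleh (Captain); then Sorensen, Halvorsen, Achebe and Espinoza (Lieutenant); then Vasquez (Engineer); then Delgado (Firefighter).
Among Sorensen, Halvorsen, Achebe and Espinoza, by badge number (lower first): Sorensen and Halvorsen (260) before Achebe (794) before Espinoza (915).
Among Sorensen and Halvorsen, by total department service (higher first) (reversed rule for this group): Sorensen (23 years) before Halvorsen (9 years).
Order: Saleh, Sorensen, Halvorsen, Achebe, Espinoza, Vasquez, Delgado. So position 2.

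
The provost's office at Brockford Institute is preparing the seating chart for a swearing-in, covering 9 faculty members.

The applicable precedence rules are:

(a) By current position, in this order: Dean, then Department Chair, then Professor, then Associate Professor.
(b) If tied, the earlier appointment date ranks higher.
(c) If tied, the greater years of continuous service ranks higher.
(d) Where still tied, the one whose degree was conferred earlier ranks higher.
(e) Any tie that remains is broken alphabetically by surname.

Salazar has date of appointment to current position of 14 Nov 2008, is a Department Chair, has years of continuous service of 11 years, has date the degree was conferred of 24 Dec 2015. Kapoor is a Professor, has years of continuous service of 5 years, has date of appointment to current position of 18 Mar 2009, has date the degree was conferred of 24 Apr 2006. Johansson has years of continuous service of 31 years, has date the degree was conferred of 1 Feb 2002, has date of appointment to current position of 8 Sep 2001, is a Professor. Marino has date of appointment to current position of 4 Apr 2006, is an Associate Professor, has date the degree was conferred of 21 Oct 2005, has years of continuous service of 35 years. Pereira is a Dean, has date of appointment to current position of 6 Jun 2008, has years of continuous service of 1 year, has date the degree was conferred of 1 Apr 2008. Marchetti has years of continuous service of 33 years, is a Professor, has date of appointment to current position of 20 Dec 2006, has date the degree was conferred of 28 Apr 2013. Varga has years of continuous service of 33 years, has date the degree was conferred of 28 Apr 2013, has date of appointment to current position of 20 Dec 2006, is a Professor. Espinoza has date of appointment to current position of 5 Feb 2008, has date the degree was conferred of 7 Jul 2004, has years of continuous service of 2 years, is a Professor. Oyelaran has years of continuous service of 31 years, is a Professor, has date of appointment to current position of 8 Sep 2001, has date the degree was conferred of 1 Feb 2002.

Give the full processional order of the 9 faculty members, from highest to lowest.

By current position: Pereira (Dean); then Salazar (Department Chair); then Johansson, Oyelaran, Marchetti, Varga, Espinoza and Kapoor (Professor); then Marino (Associate Professor).
Among Johansson, Oyelaran, Marchetti, Varga, Espinoza and Kapoor, by date of appointment to current position (earlier first): Johansson and Oyelaran (8 Sep 2001) before Marchetti and Varga (20 Dec 2006) before Espinoza (5 Feb 2008) before Kapoor (18 Mar 2009).
Johansson and Oyelaran both have years of continuous service 31 years, so the next rule applies.
Johansson and Oyelaran both have date the degree was conferred 1 Feb 2002, so the next rule applies.
Among Johansson and Oyelaran, alphabetically by surname: Johansson before Oyelaran.
Marchetti and Varga both have years of continuous service 33 years, so the next rule applies.
Marchetti and Varga both have date the degree was conferred 28 Apr 2013, so the next rule applies.
Among Marchetti and Varga, alphabetically by surname: Marchetti before Varga.
Full order: Pereira, Salazar, Johansson, Oyelaran, Marchetti, Varga, Espinoza, Kapoor, Marino.

Pereira, Salazar, Johansson, Oyelaran, Marchetti, Varga, Espinoza, Kapoor, Marino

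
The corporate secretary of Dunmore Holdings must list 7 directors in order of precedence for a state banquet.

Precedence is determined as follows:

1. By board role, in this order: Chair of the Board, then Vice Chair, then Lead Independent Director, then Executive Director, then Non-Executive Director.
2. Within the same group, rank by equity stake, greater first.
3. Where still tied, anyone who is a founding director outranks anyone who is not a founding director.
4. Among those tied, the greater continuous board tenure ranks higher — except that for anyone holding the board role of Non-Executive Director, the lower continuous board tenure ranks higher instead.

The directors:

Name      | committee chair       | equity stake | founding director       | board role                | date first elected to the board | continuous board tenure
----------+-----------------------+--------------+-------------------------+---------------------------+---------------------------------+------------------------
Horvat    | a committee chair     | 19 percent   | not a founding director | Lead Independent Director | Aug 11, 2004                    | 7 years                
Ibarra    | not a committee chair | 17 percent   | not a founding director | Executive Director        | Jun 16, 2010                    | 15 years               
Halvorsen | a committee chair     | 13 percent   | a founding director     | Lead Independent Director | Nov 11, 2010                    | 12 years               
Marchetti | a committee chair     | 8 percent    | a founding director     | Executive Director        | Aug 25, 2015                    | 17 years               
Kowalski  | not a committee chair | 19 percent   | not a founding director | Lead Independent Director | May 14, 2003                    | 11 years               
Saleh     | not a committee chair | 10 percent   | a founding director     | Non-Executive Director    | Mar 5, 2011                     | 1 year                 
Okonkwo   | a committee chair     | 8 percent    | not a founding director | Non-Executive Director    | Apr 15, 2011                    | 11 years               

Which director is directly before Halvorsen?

By board role: Kowalski, Horvat and Halvorsen (Lead Independent Director); then Ibarra and Marchetti (Executive Director); then Saleh and Okonkwo (Non-Executive Director).
Among Kowalski, Horvat and Halvorsen, by equity stake (higher first): Kowalski and Horvat (19 percent) before Halvorsen (13 percent).
Kowalski and Horvat are each not a founding director, so the next rule applies.
Among Kowalski and Horvat, by continuous board tenure (higher first): Kowalski (11 years) before Horvat (7 years).
Among Ibarra and Marchetti, by equity stake (higher first): Ibarra (17 percent) before Marchetti (8 percent).
Among Saleh and Okonkwo, by equity stake (higher first): Saleh (10 percent) before Okonkwo (8 percent).
Order: Kowalski, Horvat, Halvorsen, Ibarra, Marchetti, Saleh, Okonkwo.

Horvat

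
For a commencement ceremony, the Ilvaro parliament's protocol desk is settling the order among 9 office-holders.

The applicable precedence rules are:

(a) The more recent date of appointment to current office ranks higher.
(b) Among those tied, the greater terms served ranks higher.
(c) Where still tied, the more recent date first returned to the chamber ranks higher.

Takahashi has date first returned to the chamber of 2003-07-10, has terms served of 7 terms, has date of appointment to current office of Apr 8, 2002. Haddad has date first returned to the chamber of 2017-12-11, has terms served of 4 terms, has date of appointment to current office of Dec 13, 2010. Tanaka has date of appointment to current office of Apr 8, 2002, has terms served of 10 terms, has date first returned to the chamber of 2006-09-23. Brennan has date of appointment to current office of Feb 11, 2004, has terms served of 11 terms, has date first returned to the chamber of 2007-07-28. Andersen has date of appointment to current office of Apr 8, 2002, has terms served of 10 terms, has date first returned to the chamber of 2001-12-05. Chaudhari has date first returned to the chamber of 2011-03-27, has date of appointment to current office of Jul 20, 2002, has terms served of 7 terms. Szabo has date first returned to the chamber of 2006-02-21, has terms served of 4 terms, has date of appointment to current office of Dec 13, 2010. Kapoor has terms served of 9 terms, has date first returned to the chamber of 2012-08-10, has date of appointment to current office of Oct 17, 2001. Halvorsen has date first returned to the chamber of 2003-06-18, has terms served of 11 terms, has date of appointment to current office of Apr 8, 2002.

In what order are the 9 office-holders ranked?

Haddad, Szabo, Brennan, Chaudhari, Halvorsen, Tanaka, Andersen, Takahashi, Kapoor

By date of appointment to current office (later first): Haddad and Szabo (both Dec 13, 2010); then Brennan (Feb 11, 2004); then Chaudhari (Jul 20, 2002); then Halvorsen, Tanaka, Andersen and Takahashi (each Apr 8, 2002); then Kapoor (Oct 17, 2001).
Haddad and Szabo both have terms served 4 terms, so the next rule applies.
Among Haddad and Szabo, by date first returned to the chamber (later first): Haddad (2017-12-11) before Szabo (2006-02-21).
Among Halvorsen, Tanaka, Andersen and Takahashi, by terms served (higher first): Halvorsen (11 terms) before Tanaka and Andersen (10 terms) before Takahashi (7 terms).
Among Tanaka and Andersen, by date first returned to the chamber (later first): Tanaka (2006-09-23) before Andersen (2001-12-05).
Full order: Haddad, Szabo, Brennan, Chaudhari, Halvorsen, Tanaka, Andersen, Takahashi, Kapoor.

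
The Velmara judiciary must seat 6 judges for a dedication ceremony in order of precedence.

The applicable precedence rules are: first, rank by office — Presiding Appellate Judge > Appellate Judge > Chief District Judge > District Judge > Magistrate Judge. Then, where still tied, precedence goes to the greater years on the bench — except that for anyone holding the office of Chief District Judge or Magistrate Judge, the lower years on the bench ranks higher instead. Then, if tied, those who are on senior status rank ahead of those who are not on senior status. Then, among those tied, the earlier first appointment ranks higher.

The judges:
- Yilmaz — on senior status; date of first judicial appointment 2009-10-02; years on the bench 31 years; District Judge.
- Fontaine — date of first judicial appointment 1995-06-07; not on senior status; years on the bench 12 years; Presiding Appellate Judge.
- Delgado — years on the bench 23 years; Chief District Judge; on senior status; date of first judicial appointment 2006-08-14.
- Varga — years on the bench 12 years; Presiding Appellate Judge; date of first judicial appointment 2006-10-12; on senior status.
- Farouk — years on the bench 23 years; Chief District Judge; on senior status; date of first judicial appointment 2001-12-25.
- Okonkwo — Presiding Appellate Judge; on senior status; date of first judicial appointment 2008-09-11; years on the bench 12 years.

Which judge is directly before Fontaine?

By office: Varga, Okonkwo and Fontaine (Presiding Appellate Judge); then Farouk and Delgado (Chief District Judge); then Yilmaz (District Judge).
Varga, Okonkwo and Fontaine all have years on the bench 12 years, so the next rule applies.
Among Varga, Okonkwo and Fontaine, on senior status before not on senior status: Varga and Okonkwo (on senior status) before Fontaine (not on senior status).
Among Varga and Okonkwo, by date of first judicial appointment (earlier first): Varga (2006-10-12) before Okonkwo (2008-09-11).
Farouk and Delgado both have years on the bench 23 years, so the next rule applies.
Farouk and Delgado are each on senior status, so the next rule applies.
Among Farouk and Delgado, by date of first judicial appointment (earlier first): Farouk (2001-12-25) before Delgado (2006-08-14).
Order: Varga, Okonkwo, Fontaine, Farouk, Delgado, Yilmaz.

Okonkwo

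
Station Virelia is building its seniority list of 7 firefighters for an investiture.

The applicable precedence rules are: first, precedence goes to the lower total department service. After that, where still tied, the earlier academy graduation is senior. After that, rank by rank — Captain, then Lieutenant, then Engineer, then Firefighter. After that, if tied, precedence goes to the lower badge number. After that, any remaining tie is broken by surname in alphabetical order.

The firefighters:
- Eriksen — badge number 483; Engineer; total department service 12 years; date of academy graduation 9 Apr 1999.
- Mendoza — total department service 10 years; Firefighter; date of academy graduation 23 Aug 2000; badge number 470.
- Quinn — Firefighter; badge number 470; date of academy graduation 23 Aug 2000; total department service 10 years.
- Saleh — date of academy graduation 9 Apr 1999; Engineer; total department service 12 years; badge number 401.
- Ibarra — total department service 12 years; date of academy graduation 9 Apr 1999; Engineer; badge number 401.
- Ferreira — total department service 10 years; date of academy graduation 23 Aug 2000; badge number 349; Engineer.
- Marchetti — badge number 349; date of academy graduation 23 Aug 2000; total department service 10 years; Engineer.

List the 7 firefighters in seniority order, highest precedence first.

By total department service (lower first): Ferreira, Marchetti, Mendoza and Quinn (each 10 years); then Ibarra, Saleh and Eriksen (each 12 years).
Ferreira, Marchetti, Mendoza and Quinn all have date of academy graduation 23 Aug 2000, so the next rule applies.
Among Ferreira, Marchetti, Mendoza and Quinn, by rank: Ferreira and Marchetti (Engineer) before Mendoza and Quinn (Firefighter).
Ferreira and Marchetti both have badge number 349, so the next rule applies.
Among Ferreira and Marchetti, alphabetically by surname: Ferreira before Marchetti.
Mendoza and Quinn both have badge number 470, so the next rule applies.
Among Mendoza and Quinn, alphabetically by surname: Mendoza before Quinn.
Ibarra, Saleh and Eriksen all have date of academy graduation 9 Apr 1999, so the next rule applies.
Ibarra, Saleh and Eriksen are each Engineer, so the next rule applies.
Among Ibarra, Saleh and Eriksen, by badge number (lower first): Ibarra and Saleh (401) before Eriksen (483).
Among Ibarra and Saleh, alphabetically by surname: Ibarra before Saleh.
Full order: Ferreira, Marchetti, Mendoza, Quinn, Ibarra, Saleh, Eriksen.

Ferreira, Marchetti, Mendoza, Quinn, Ibarra, Saleh, Eriksen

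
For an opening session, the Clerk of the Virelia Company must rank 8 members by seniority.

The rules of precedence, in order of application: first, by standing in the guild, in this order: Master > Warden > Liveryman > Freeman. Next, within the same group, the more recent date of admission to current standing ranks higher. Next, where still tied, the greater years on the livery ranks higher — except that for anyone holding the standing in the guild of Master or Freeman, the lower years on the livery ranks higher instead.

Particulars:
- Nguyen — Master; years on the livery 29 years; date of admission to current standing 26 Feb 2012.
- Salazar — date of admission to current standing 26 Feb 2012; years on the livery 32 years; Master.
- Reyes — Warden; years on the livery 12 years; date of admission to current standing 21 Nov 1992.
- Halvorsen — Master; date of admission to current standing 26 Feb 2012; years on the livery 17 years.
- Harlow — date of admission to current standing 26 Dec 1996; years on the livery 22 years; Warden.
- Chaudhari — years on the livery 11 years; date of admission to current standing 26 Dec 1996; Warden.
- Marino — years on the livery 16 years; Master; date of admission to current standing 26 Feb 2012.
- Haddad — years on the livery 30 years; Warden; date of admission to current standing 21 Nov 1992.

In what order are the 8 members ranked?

By standing in the guild: Marino, Halvorsen, Nguyen and Salazar (Master); then Harlow, Chaudhari, Haddad and Reyes (Warden).
Marino, Halvorsen, Nguyen and Salazar all have date of admission to current standing 26 Feb 2012, so the next rule applies.
Among Marino, Halvorsen, Nguyen and Salazar, by years on the livery (lower first) (reversed rule for this group): Marino (16 years) before Halvorsen (17 years) before Nguyen (29 years) before Salazar (32 years).
Among Harlow, Chaudhari, Haddad and Reyes, by date of admission to current standing (later first): Harlow and Chaudhari (26 Dec 1996) before Haddad and Reyes (21 Nov 1992).
Among Harlow and Chaudhari, by years on the livery (higher first): Harlow (22 years) before Chaudhari (11 years).
Among Haddad and Reyes, by years on the livery (higher first): Haddad (30 years) before Reyes (12 years).
Full order: Marino, Halvorsen, Nguyen, Salazar, Harlow, Chaudhari, Haddad, Reyes.

Marino, Halvorsen, Nguyen, Salazar, Harlow, Chaudhari, Haddad, Reyes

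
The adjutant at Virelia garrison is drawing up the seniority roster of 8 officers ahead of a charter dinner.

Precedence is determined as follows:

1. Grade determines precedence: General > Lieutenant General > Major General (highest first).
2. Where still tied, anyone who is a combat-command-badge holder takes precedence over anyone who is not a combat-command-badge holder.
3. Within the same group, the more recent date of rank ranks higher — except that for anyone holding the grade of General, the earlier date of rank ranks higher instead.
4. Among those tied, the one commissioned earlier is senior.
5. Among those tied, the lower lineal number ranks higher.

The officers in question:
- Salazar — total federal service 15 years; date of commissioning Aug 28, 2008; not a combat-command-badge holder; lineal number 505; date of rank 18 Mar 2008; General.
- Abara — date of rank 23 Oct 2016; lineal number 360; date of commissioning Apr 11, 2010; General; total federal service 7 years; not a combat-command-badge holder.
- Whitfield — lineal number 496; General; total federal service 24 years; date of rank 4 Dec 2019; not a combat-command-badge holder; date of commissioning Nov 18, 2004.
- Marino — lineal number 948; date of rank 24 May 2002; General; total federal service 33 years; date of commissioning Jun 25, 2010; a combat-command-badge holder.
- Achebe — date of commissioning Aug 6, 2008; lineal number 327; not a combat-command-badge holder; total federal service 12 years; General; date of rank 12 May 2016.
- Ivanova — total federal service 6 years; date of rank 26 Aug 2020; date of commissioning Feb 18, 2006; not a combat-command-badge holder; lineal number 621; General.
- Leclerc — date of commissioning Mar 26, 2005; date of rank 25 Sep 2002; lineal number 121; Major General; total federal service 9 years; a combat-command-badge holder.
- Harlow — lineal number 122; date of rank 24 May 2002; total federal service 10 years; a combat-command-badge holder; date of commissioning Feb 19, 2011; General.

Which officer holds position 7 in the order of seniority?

Ivanova

By grade: Marino, Harlow, Salazar, Achebe, Abara, Whitfield and Ivanova (General); then Leclerc (Major General).
Among Marino, Harlow, Salazar, Achebe, Abara, Whitfield and Ivanova, a combat-command-badge holder before not a combat-command-badge holder: Marino and Harlow (a combat-command-badge holder) before Salazar, Achebe, Abara, Whitfield and Ivanova (not a combat-command-badge holder).
Marino and Harlow both have date of rank 24 May 2002, so the next rule applies.
Among Marino and Harlow, by date of commissioning (earlier first): Marino (Jun 25, 2010) before Harlow (Feb 19, 2011).
Among Salazar, Achebe, Abara, Whitfield and Ivanova, by date of rank (earlier first) (reversed rule for this group): Salazar (18 Mar 2008) before Achebe (12 May 2016) before Abara (23 Oct 2016) before Whitfield (4 Dec 2019) before Ivanova (26 Aug 2020).
Order: Marino, Harlow, Salazar, Achebe, Abara, Whitfield, Ivanova, Leclerc.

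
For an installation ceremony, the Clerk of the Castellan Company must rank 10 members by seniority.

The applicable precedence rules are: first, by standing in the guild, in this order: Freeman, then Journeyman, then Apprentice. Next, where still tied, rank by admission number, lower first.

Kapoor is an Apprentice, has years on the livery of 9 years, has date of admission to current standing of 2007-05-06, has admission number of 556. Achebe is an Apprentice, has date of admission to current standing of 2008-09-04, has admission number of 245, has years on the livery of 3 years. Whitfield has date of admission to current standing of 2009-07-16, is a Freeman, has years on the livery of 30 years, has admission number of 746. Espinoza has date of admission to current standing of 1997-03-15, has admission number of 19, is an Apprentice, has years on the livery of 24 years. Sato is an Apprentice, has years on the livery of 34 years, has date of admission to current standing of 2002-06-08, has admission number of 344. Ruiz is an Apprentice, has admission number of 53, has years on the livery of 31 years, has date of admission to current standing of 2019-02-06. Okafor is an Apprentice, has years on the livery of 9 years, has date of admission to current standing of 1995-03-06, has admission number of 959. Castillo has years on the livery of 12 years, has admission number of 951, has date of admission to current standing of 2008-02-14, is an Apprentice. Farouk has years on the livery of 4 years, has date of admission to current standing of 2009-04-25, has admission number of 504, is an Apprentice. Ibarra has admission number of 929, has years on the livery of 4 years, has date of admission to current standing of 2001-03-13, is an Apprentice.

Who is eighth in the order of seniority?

Ibarra

By standing in the guild: Whitfield (Freeman); then Espinoza, Ruiz, Achebe, Sato, Farouk, Kapoor, Ibarra, Castillo and Okafor (Apprentice).
Among Espinoza, Ruiz, Achebe, Sato, Farouk, Kapoor, Ibarra, Castillo and Okafor, by admission number (lower first): Espinoza (19) before Ruiz (53) before Achebe (245) before Sato (344) before Farouk (504) before Kapoor (556) before Ibarra (929) before Castillo (951) before Okafor (959).
Order: Whitfield, Espinoza, Ruiz, Achebe, Sato, Farouk, Kapoor, Ibarra, Castillo, Okafor.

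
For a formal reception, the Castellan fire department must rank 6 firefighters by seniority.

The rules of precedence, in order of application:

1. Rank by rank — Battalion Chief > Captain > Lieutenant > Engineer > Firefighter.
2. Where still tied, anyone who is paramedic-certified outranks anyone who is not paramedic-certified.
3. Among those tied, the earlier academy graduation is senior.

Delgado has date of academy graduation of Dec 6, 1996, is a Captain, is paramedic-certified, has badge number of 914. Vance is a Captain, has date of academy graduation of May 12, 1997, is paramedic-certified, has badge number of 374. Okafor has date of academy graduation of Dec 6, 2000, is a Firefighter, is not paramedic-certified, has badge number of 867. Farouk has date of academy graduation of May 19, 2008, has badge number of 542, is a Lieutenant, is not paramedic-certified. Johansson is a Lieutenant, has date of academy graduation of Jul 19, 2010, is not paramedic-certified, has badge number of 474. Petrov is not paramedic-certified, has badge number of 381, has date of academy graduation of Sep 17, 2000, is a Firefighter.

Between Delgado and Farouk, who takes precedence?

Delgado

By rank: Delgado and Vance (Captain); then Farouk and Johansson (Lieutenant); then Petrov and Okafor (Firefighter).
Delgado and Vance are each paramedic-certified, so the next rule applies.
Among Delgado and Vance, by date of academy graduation (earlier first): Delgado (Dec 6, 1996) before Vance (May 12, 1997).
Farouk and Johansson are each not paramedic-certified, so the next rule applies.
Among Farouk and Johansson, by date of academy graduation (earlier first): Farouk (May 19, 2008) before Johansson (Jul 19, 2010).
Petrov and Okafor are each not paramedic-certified, so the next rule applies.
Among Petrov and Okafor, by date of academy graduation (earlier first): Petrov (Sep 17, 2000) before Okafor (Dec 6, 2000).
So Delgado takes precedence.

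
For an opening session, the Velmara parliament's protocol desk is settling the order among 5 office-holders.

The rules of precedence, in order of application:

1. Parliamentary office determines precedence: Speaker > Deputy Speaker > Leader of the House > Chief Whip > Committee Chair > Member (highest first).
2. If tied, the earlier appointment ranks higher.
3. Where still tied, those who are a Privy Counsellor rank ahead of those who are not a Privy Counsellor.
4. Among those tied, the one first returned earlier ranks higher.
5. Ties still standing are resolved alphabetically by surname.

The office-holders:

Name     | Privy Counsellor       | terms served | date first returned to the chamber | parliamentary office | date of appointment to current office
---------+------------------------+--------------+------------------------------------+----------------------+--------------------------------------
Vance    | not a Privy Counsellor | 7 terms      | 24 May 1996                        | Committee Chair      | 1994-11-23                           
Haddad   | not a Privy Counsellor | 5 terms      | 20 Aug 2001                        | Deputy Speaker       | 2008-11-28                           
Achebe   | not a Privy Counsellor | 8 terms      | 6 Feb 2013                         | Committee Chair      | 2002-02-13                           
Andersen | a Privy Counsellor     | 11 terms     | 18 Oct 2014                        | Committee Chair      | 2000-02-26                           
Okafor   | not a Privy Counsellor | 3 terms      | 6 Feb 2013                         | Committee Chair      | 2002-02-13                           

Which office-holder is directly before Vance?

By parliamentary office: Haddad (Deputy Speaker); then Vance, Andersen, Achebe and Okafor (Committee Chair).
Among Vance, Andersen, Achebe and Okafor, by date of appointment to current office (earlier first): Vance (1994-11-23) before Andersen (2000-02-26) before Achebe and Okafor (2002-02-13).
Achebe and Okafor are each not a Privy Counsellor, so the next rule applies.
Achebe and Okafor both have date first returned to the chamber 6 Feb 2013, so the next rule applies.
Among Achebe and Okafor, alphabetically by surname: Achebe before Okafor.
Order: Haddad, Vance, Andersen, Achebe, Okafor.

Haddad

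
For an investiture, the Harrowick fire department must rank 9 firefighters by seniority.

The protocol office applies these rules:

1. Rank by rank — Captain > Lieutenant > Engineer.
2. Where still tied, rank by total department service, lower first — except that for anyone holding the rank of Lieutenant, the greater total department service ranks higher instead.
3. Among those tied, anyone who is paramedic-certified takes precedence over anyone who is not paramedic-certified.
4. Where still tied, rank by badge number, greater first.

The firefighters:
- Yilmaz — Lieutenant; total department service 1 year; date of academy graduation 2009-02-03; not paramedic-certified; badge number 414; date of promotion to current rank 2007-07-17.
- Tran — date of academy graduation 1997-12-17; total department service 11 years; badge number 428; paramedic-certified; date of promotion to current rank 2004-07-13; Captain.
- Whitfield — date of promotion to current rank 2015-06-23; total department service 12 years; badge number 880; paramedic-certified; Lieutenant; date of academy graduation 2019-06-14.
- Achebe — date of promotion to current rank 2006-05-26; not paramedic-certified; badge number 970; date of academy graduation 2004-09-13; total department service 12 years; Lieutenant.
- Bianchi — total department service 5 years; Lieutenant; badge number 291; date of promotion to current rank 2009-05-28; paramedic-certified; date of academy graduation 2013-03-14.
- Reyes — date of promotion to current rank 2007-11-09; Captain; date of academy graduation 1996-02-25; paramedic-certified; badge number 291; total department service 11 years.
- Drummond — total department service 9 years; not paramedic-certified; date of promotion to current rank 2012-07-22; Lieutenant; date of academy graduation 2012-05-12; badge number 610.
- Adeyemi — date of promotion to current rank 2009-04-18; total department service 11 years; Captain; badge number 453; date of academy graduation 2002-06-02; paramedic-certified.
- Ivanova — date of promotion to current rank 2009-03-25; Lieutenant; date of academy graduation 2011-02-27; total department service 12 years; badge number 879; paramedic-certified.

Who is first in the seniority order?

By rank: Adeyemi, Tran and Reyes (Captain); then Whitfield, Ivanova, Achebe, Drummond, Bianchi and Yilmaz (Lieutenant).
Adeyemi, Tran and Reyes all have total department service 11 years, so the next rule applies.
Adeyemi, Tran and Reyes are each paramedic-certified, so the next rule applies.
Among Adeyemi, Tran and Reyes, by badge number (higher first): Adeyemi (453) before Tran (428) before Reyes (291).
Among Whitfield, Ivanova, Achebe, Drummond, Bianchi and Yilmaz, by total department service (higher first) (reversed rule for this group): Whitfield, Ivanova and Achebe (12 years) before Drummond (9 years) before Bianchi (5 years) before Yilmaz (1 year).
Among Whitfield, Ivanova and Achebe, paramedic-certified before not paramedic-certified: Whitfield and Ivanova (paramedic-certified) before Achebe (not paramedic-certified).
Among Whitfield and Ivanova, by badge number (higher first): Whitfield (880) before Ivanova (879).
Order: Adeyemi, Tran, Reyes, Whitfield, Ivanova, Achebe, Drummond, Bianchi, Yilmaz.

Adeyemi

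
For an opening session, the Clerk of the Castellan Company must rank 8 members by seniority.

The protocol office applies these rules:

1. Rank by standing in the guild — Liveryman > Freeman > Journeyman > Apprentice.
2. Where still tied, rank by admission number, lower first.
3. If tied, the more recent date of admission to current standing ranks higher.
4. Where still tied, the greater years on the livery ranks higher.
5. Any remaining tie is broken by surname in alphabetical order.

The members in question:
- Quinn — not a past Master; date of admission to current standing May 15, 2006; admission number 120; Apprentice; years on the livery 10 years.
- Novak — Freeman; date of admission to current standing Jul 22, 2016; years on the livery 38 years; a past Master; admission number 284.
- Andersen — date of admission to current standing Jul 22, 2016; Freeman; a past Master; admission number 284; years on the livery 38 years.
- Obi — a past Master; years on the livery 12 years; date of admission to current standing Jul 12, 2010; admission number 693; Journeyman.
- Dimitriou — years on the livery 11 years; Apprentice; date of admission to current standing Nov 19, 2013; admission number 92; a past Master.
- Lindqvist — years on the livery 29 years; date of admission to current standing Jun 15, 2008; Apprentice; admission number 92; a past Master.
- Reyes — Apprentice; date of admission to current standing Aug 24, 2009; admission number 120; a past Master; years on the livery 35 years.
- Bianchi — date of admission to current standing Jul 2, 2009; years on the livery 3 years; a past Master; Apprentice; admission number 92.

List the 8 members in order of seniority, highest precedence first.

By standing in the guild: Andersen and Novak (Freeman); then Obi (Journeyman); then Dimitriou, Bianchi, Lindqvist, Reyes and Quinn (Apprentice).
Andersen and Novak both have admission number 284, so the next rule applies.
Andersen and Novak both have date of admission to current standing Jul 22, 2016, so the next rule applies.
Andersen and Novak both have years on the livery 38 years, so the next rule applies.
Among Andersen and Novak, alphabetically by surname: Andersen before Novak.
Among Dimitriou, Bianchi, Lindqvist, Reyes and Quinn, by admission number (lower first): Dimitriou, Bianchi and Lindqvist (92) before Reyes and Quinn (120).
Among Dimitriou, Bianchi and Lindqvist, by date of admission to current standing (later first): Dimitriou (Nov 19, 2013) before Bianchi (Jul 2, 2009) before Lindqvist (Jun 15, 2008).
Among Reyes and Quinn, by date of admission to current standing (later first): Reyes (Aug 24, 2009) before Quinn (May 15, 2006).
Full order: Andersen, Novak, Obi, Dimitriou, Bianchi, Lindqvist, Reyes, Quinn.

Andersen, Novak, Obi, Dimitriou, Bianchi, Lindqvist, Reyes, Quinn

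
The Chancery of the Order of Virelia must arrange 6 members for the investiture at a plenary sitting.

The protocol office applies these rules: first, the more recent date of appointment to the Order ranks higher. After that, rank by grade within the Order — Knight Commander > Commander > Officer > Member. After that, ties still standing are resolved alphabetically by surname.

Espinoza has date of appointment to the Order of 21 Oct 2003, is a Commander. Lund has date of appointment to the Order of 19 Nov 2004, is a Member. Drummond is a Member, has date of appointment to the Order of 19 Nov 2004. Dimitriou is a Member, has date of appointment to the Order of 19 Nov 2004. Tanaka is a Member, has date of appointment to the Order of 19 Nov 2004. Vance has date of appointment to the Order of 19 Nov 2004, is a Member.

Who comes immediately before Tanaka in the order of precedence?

Lund

By date of appointment to the Order (later first): Dimitriou, Drummond, Lund, Tanaka and Vance (each 19 Nov 2004); then Espinoza (21 Oct 2003).
Dimitriou, Drummond, Lund, Tanaka and Vance are each Member, so the next rule applies.
Among Dimitriou, Drummond, Lund, Tanaka and Vance, alphabetically by surname: Dimitriou before Drummond before Lund before Tanaka before Vance.
Order: Dimitriou, Drummond, Lund, Tanaka, Vance, Espinoza.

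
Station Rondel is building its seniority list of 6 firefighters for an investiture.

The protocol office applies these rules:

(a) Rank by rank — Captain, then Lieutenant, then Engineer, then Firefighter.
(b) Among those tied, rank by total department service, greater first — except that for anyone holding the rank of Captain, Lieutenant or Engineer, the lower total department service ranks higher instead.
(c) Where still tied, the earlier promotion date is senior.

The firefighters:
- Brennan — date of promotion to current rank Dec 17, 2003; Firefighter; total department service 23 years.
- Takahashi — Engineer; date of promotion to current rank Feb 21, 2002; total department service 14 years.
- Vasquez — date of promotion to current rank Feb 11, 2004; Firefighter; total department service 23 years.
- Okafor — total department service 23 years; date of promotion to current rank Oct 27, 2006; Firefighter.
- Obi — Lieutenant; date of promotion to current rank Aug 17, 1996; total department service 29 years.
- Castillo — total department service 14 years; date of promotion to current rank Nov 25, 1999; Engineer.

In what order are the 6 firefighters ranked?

Obi, Castillo, Takahashi, Brennan, Vasquez, Okafor

By rank: Obi (Lieutenant); then Castillo and Takahashi (Engineer); then Brennan, Vasquez and Okafor (Firefighter).
Castillo and Takahashi both have total department service 14 years, so the next rule applies.
Among Castillo and Takahashi, by date of promotion to current rank (earlier first): Castillo (Nov 25, 1999) before Takahashi (Feb 21, 2002).
Brennan, Vasquez and Okafor all have total department service 23 years, so the next rule applies.
Among Brennan, Vasquez and Okafor, by date of promotion to current rank (earlier first): Brennan (Dec 17, 2003) before Vasquez (Feb 11, 2004) before Okafor (Oct 27, 2006).
Full order: Obi, Castillo, Takahashi, Brennan, Vasquez, Okafor.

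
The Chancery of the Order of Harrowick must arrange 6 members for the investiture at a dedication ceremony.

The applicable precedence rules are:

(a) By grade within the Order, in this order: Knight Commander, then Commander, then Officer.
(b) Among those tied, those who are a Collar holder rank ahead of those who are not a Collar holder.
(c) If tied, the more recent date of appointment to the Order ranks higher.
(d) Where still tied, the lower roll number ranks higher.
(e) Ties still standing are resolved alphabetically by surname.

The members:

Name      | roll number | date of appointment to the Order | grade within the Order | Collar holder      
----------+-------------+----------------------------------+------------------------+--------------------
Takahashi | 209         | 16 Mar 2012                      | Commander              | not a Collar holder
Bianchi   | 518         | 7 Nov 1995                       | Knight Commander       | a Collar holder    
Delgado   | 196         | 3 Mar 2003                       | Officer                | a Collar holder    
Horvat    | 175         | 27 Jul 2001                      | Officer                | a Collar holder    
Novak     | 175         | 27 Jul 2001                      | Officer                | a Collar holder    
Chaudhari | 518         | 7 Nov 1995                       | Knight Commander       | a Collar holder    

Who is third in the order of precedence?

Takahashi

By grade within the Order: Bianchi and Chaudhari (Knight Commander); then Takahashi (Commander); then Delgado, Horvat and Novak (Officer).
Bianchi and Chaudhari are each a Collar holder, so the next rule applies.
Bianchi and Chaudhari both have date of appointment to the Order 7 Nov 1995, so the next rule applies.
Bianchi and Chaudhari both have roll number 518, so the next rule applies.
Among Bianchi and Chaudhari, alphabetically by surname: Bianchi before Chaudhari.
Delgado, Horvat and Novak are each a Collar holder, so the next rule applies.
Among Delgado, Horvat and Novak, by date of appointment to the Order (later first): Delgado (3 Mar 2003) before Horvat and Novak (27 Jul 2001).
Horvat and Novak both have roll number 175, so the next rule applies.
Among Horvat and Novak, alphabetically by surname: Horvat before Novak.
Order: Bianchi, Chaudhari, Takahashi, Delgado, Horvat, Novak.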